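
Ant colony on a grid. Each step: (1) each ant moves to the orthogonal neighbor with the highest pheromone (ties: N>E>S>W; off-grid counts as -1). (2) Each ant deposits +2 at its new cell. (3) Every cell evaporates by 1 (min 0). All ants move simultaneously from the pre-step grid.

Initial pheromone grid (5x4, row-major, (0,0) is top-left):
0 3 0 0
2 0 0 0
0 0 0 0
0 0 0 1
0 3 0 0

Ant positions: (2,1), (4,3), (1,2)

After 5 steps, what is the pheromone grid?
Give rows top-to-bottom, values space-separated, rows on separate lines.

After step 1: ants at (1,1),(3,3),(0,2)
  0 2 1 0
  1 1 0 0
  0 0 0 0
  0 0 0 2
  0 2 0 0
After step 2: ants at (0,1),(2,3),(0,1)
  0 5 0 0
  0 0 0 0
  0 0 0 1
  0 0 0 1
  0 1 0 0
After step 3: ants at (0,2),(3,3),(0,2)
  0 4 3 0
  0 0 0 0
  0 0 0 0
  0 0 0 2
  0 0 0 0
After step 4: ants at (0,1),(2,3),(0,1)
  0 7 2 0
  0 0 0 0
  0 0 0 1
  0 0 0 1
  0 0 0 0
After step 5: ants at (0,2),(3,3),(0,2)
  0 6 5 0
  0 0 0 0
  0 0 0 0
  0 0 0 2
  0 0 0 0

0 6 5 0
0 0 0 0
0 0 0 0
0 0 0 2
0 0 0 0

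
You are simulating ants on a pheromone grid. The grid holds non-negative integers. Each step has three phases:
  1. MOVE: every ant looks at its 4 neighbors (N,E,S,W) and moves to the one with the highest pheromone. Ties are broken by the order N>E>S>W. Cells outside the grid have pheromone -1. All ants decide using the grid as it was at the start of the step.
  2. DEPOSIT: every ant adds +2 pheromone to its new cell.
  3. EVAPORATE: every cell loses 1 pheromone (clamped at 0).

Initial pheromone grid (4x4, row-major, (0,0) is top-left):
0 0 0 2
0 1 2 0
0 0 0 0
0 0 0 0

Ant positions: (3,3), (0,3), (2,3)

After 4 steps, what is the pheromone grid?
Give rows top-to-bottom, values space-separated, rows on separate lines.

After step 1: ants at (2,3),(1,3),(1,3)
  0 0 0 1
  0 0 1 3
  0 0 0 1
  0 0 0 0
After step 2: ants at (1,3),(0,3),(0,3)
  0 0 0 4
  0 0 0 4
  0 0 0 0
  0 0 0 0
After step 3: ants at (0,3),(1,3),(1,3)
  0 0 0 5
  0 0 0 7
  0 0 0 0
  0 0 0 0
After step 4: ants at (1,3),(0,3),(0,3)
  0 0 0 8
  0 0 0 8
  0 0 0 0
  0 0 0 0

0 0 0 8
0 0 0 8
0 0 0 0
0 0 0 0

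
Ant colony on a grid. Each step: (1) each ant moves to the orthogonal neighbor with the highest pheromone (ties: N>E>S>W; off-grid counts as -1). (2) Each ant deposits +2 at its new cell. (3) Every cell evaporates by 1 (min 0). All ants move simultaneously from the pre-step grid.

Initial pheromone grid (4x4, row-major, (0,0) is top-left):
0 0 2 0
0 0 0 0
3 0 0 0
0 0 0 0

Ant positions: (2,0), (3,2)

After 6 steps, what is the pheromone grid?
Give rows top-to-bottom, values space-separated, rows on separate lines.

After step 1: ants at (1,0),(2,2)
  0 0 1 0
  1 0 0 0
  2 0 1 0
  0 0 0 0
After step 2: ants at (2,0),(1,2)
  0 0 0 0
  0 0 1 0
  3 0 0 0
  0 0 0 0
After step 3: ants at (1,0),(0,2)
  0 0 1 0
  1 0 0 0
  2 0 0 0
  0 0 0 0
After step 4: ants at (2,0),(0,3)
  0 0 0 1
  0 0 0 0
  3 0 0 0
  0 0 0 0
After step 5: ants at (1,0),(1,3)
  0 0 0 0
  1 0 0 1
  2 0 0 0
  0 0 0 0
After step 6: ants at (2,0),(0,3)
  0 0 0 1
  0 0 0 0
  3 0 0 0
  0 0 0 0

0 0 0 1
0 0 0 0
3 0 0 0
0 0 0 0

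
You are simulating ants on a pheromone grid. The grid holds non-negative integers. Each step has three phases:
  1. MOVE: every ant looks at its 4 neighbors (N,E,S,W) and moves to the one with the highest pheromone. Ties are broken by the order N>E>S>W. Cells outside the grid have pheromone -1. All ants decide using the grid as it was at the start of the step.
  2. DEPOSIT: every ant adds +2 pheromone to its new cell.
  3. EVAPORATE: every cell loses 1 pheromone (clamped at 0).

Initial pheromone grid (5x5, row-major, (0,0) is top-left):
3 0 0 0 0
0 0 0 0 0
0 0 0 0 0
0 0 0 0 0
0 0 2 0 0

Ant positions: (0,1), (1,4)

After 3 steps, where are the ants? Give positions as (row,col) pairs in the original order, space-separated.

Step 1: ant0:(0,1)->W->(0,0) | ant1:(1,4)->N->(0,4)
  grid max=4 at (0,0)
Step 2: ant0:(0,0)->E->(0,1) | ant1:(0,4)->S->(1,4)
  grid max=3 at (0,0)
Step 3: ant0:(0,1)->W->(0,0) | ant1:(1,4)->N->(0,4)
  grid max=4 at (0,0)

(0,0) (0,4)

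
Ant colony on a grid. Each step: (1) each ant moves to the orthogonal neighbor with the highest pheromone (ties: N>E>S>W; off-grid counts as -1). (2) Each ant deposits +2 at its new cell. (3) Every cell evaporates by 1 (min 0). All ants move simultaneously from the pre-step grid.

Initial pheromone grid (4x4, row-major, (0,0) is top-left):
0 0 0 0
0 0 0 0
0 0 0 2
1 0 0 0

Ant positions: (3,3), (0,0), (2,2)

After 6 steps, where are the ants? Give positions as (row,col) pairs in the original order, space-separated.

Step 1: ant0:(3,3)->N->(2,3) | ant1:(0,0)->E->(0,1) | ant2:(2,2)->E->(2,3)
  grid max=5 at (2,3)
Step 2: ant0:(2,3)->N->(1,3) | ant1:(0,1)->E->(0,2) | ant2:(2,3)->N->(1,3)
  grid max=4 at (2,3)
Step 3: ant0:(1,3)->S->(2,3) | ant1:(0,2)->E->(0,3) | ant2:(1,3)->S->(2,3)
  grid max=7 at (2,3)
Step 4: ant0:(2,3)->N->(1,3) | ant1:(0,3)->S->(1,3) | ant2:(2,3)->N->(1,3)
  grid max=7 at (1,3)
Step 5: ant0:(1,3)->S->(2,3) | ant1:(1,3)->S->(2,3) | ant2:(1,3)->S->(2,3)
  grid max=11 at (2,3)
Step 6: ant0:(2,3)->N->(1,3) | ant1:(2,3)->N->(1,3) | ant2:(2,3)->N->(1,3)
  grid max=11 at (1,3)

(1,3) (1,3) (1,3)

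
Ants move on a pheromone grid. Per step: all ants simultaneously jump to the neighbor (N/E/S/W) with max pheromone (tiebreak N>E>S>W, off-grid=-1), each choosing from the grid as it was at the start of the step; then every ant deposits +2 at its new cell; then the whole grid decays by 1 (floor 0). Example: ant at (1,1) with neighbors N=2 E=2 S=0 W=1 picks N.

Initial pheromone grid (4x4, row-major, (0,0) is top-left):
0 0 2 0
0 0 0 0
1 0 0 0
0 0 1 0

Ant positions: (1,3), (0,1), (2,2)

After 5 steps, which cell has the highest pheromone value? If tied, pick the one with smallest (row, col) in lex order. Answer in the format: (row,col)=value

Answer: (0,2)=7

Derivation:
Step 1: ant0:(1,3)->N->(0,3) | ant1:(0,1)->E->(0,2) | ant2:(2,2)->S->(3,2)
  grid max=3 at (0,2)
Step 2: ant0:(0,3)->W->(0,2) | ant1:(0,2)->E->(0,3) | ant2:(3,2)->N->(2,2)
  grid max=4 at (0,2)
Step 3: ant0:(0,2)->E->(0,3) | ant1:(0,3)->W->(0,2) | ant2:(2,2)->S->(3,2)
  grid max=5 at (0,2)
Step 4: ant0:(0,3)->W->(0,2) | ant1:(0,2)->E->(0,3) | ant2:(3,2)->N->(2,2)
  grid max=6 at (0,2)
Step 5: ant0:(0,2)->E->(0,3) | ant1:(0,3)->W->(0,2) | ant2:(2,2)->S->(3,2)
  grid max=7 at (0,2)
Final grid:
  0 0 7 5
  0 0 0 0
  0 0 0 0
  0 0 2 0
Max pheromone 7 at (0,2)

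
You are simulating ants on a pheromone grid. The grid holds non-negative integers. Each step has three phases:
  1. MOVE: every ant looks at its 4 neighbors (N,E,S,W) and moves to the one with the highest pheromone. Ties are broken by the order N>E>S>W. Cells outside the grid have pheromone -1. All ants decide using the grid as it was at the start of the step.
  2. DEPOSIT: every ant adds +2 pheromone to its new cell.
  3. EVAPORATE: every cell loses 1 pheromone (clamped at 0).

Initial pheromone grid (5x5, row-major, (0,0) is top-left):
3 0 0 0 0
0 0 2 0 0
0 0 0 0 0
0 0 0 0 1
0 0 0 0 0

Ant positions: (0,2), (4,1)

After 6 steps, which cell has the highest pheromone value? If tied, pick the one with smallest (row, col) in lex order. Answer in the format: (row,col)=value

Step 1: ant0:(0,2)->S->(1,2) | ant1:(4,1)->N->(3,1)
  grid max=3 at (1,2)
Step 2: ant0:(1,2)->N->(0,2) | ant1:(3,1)->N->(2,1)
  grid max=2 at (1,2)
Step 3: ant0:(0,2)->S->(1,2) | ant1:(2,1)->N->(1,1)
  grid max=3 at (1,2)
Step 4: ant0:(1,2)->W->(1,1) | ant1:(1,1)->E->(1,2)
  grid max=4 at (1,2)
Step 5: ant0:(1,1)->E->(1,2) | ant1:(1,2)->W->(1,1)
  grid max=5 at (1,2)
Step 6: ant0:(1,2)->W->(1,1) | ant1:(1,1)->E->(1,2)
  grid max=6 at (1,2)
Final grid:
  0 0 0 0 0
  0 4 6 0 0
  0 0 0 0 0
  0 0 0 0 0
  0 0 0 0 0
Max pheromone 6 at (1,2)

Answer: (1,2)=6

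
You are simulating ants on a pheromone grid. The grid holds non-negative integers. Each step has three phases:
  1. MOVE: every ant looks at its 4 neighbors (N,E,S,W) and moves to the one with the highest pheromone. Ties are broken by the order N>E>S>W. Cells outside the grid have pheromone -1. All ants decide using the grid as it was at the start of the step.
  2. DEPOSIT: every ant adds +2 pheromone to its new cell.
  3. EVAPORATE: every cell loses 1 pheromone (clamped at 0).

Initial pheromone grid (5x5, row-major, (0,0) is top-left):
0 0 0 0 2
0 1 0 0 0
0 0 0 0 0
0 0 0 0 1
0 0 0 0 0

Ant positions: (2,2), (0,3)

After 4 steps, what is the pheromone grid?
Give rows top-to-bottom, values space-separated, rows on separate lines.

After step 1: ants at (1,2),(0,4)
  0 0 0 0 3
  0 0 1 0 0
  0 0 0 0 0
  0 0 0 0 0
  0 0 0 0 0
After step 2: ants at (0,2),(1,4)
  0 0 1 0 2
  0 0 0 0 1
  0 0 0 0 0
  0 0 0 0 0
  0 0 0 0 0
After step 3: ants at (0,3),(0,4)
  0 0 0 1 3
  0 0 0 0 0
  0 0 0 0 0
  0 0 0 0 0
  0 0 0 0 0
After step 4: ants at (0,4),(0,3)
  0 0 0 2 4
  0 0 0 0 0
  0 0 0 0 0
  0 0 0 0 0
  0 0 0 0 0

0 0 0 2 4
0 0 0 0 0
0 0 0 0 0
0 0 0 0 0
0 0 0 0 0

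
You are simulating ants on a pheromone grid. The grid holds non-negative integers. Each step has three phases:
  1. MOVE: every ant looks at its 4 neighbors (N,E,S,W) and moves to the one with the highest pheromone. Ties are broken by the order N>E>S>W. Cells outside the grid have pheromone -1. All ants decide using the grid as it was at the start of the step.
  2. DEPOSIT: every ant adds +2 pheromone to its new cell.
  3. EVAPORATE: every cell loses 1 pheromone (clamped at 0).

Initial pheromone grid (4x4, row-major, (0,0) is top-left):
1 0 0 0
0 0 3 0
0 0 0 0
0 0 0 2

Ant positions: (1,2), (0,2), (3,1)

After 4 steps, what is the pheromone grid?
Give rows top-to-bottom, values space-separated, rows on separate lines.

After step 1: ants at (0,2),(1,2),(2,1)
  0 0 1 0
  0 0 4 0
  0 1 0 0
  0 0 0 1
After step 2: ants at (1,2),(0,2),(1,1)
  0 0 2 0
  0 1 5 0
  0 0 0 0
  0 0 0 0
After step 3: ants at (0,2),(1,2),(1,2)
  0 0 3 0
  0 0 8 0
  0 0 0 0
  0 0 0 0
After step 4: ants at (1,2),(0,2),(0,2)
  0 0 6 0
  0 0 9 0
  0 0 0 0
  0 0 0 0

0 0 6 0
0 0 9 0
0 0 0 0
0 0 0 0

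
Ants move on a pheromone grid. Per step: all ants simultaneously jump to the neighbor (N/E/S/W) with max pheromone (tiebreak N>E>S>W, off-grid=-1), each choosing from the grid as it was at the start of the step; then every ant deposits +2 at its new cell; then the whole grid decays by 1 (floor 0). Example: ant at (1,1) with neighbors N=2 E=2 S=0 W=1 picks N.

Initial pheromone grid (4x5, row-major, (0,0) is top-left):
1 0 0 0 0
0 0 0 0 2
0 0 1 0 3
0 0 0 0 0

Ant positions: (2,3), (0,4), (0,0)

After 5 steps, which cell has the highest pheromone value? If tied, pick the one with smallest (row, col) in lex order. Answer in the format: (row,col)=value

Answer: (1,4)=9

Derivation:
Step 1: ant0:(2,3)->E->(2,4) | ant1:(0,4)->S->(1,4) | ant2:(0,0)->E->(0,1)
  grid max=4 at (2,4)
Step 2: ant0:(2,4)->N->(1,4) | ant1:(1,4)->S->(2,4) | ant2:(0,1)->E->(0,2)
  grid max=5 at (2,4)
Step 3: ant0:(1,4)->S->(2,4) | ant1:(2,4)->N->(1,4) | ant2:(0,2)->E->(0,3)
  grid max=6 at (2,4)
Step 4: ant0:(2,4)->N->(1,4) | ant1:(1,4)->S->(2,4) | ant2:(0,3)->E->(0,4)
  grid max=7 at (2,4)
Step 5: ant0:(1,4)->S->(2,4) | ant1:(2,4)->N->(1,4) | ant2:(0,4)->S->(1,4)
  grid max=9 at (1,4)
Final grid:
  0 0 0 0 0
  0 0 0 0 9
  0 0 0 0 8
  0 0 0 0 0
Max pheromone 9 at (1,4)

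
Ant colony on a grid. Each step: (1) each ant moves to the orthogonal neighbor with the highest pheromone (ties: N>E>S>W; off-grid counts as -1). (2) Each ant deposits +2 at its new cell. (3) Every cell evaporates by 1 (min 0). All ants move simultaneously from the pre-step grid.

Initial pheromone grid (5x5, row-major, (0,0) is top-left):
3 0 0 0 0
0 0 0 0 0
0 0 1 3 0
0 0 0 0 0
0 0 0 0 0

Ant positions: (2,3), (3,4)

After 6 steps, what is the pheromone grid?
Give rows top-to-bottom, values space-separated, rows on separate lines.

After step 1: ants at (2,2),(2,4)
  2 0 0 0 0
  0 0 0 0 0
  0 0 2 2 1
  0 0 0 0 0
  0 0 0 0 0
After step 2: ants at (2,3),(2,3)
  1 0 0 0 0
  0 0 0 0 0
  0 0 1 5 0
  0 0 0 0 0
  0 0 0 0 0
After step 3: ants at (2,2),(2,2)
  0 0 0 0 0
  0 0 0 0 0
  0 0 4 4 0
  0 0 0 0 0
  0 0 0 0 0
After step 4: ants at (2,3),(2,3)
  0 0 0 0 0
  0 0 0 0 0
  0 0 3 7 0
  0 0 0 0 0
  0 0 0 0 0
After step 5: ants at (2,2),(2,2)
  0 0 0 0 0
  0 0 0 0 0
  0 0 6 6 0
  0 0 0 0 0
  0 0 0 0 0
After step 6: ants at (2,3),(2,3)
  0 0 0 0 0
  0 0 0 0 0
  0 0 5 9 0
  0 0 0 0 0
  0 0 0 0 0

0 0 0 0 0
0 0 0 0 0
0 0 5 9 0
0 0 0 0 0
0 0 0 0 0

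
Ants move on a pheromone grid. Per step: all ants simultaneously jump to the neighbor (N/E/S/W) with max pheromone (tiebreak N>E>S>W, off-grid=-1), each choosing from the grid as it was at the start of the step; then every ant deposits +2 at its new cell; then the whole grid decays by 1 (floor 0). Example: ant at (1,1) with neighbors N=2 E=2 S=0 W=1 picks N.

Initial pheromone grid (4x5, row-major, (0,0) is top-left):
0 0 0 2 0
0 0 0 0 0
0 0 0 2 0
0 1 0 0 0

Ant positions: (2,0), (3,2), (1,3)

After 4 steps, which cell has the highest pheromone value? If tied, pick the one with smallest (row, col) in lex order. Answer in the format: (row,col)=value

Answer: (0,3)=2

Derivation:
Step 1: ant0:(2,0)->N->(1,0) | ant1:(3,2)->W->(3,1) | ant2:(1,3)->N->(0,3)
  grid max=3 at (0,3)
Step 2: ant0:(1,0)->N->(0,0) | ant1:(3,1)->N->(2,1) | ant2:(0,3)->E->(0,4)
  grid max=2 at (0,3)
Step 3: ant0:(0,0)->E->(0,1) | ant1:(2,1)->S->(3,1) | ant2:(0,4)->W->(0,3)
  grid max=3 at (0,3)
Step 4: ant0:(0,1)->E->(0,2) | ant1:(3,1)->N->(2,1) | ant2:(0,3)->E->(0,4)
  grid max=2 at (0,3)
Final grid:
  0 0 1 2 1
  0 0 0 0 0
  0 1 0 0 0
  0 1 0 0 0
Max pheromone 2 at (0,3)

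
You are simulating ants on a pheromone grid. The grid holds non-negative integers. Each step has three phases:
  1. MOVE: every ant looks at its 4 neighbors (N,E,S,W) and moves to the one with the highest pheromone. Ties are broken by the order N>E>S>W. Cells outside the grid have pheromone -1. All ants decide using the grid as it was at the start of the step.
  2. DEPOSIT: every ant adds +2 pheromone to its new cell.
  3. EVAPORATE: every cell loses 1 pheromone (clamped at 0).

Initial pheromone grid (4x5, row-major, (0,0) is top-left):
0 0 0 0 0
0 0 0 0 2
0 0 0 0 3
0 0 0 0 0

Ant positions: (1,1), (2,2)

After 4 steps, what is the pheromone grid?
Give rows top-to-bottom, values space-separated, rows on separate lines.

After step 1: ants at (0,1),(1,2)
  0 1 0 0 0
  0 0 1 0 1
  0 0 0 0 2
  0 0 0 0 0
After step 2: ants at (0,2),(0,2)
  0 0 3 0 0
  0 0 0 0 0
  0 0 0 0 1
  0 0 0 0 0
After step 3: ants at (0,3),(0,3)
  0 0 2 3 0
  0 0 0 0 0
  0 0 0 0 0
  0 0 0 0 0
After step 4: ants at (0,2),(0,2)
  0 0 5 2 0
  0 0 0 0 0
  0 0 0 0 0
  0 0 0 0 0

0 0 5 2 0
0 0 0 0 0
0 0 0 0 0
0 0 0 0 0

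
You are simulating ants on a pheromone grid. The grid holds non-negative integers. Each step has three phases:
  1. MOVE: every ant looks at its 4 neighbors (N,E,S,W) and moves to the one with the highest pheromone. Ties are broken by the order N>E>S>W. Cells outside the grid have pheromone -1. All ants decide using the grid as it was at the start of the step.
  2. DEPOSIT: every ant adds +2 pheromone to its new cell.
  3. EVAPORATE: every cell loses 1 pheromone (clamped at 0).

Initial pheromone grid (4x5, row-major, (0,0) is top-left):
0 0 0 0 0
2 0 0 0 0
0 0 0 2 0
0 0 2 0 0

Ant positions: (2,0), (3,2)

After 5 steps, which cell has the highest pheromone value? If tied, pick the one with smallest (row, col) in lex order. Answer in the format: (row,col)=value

Answer: (1,0)=3

Derivation:
Step 1: ant0:(2,0)->N->(1,0) | ant1:(3,2)->N->(2,2)
  grid max=3 at (1,0)
Step 2: ant0:(1,0)->N->(0,0) | ant1:(2,2)->E->(2,3)
  grid max=2 at (1,0)
Step 3: ant0:(0,0)->S->(1,0) | ant1:(2,3)->N->(1,3)
  grid max=3 at (1,0)
Step 4: ant0:(1,0)->N->(0,0) | ant1:(1,3)->S->(2,3)
  grid max=2 at (1,0)
Step 5: ant0:(0,0)->S->(1,0) | ant1:(2,3)->N->(1,3)
  grid max=3 at (1,0)
Final grid:
  0 0 0 0 0
  3 0 0 1 0
  0 0 0 1 0
  0 0 0 0 0
Max pheromone 3 at (1,0)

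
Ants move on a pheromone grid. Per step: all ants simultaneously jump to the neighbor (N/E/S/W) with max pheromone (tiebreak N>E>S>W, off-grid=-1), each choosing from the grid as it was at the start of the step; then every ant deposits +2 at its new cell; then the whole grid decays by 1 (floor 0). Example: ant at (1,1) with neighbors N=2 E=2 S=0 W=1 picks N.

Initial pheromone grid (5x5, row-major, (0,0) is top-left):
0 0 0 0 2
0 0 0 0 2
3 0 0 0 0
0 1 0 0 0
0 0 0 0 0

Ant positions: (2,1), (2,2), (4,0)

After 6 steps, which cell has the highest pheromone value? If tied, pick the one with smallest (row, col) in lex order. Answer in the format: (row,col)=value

Step 1: ant0:(2,1)->W->(2,0) | ant1:(2,2)->N->(1,2) | ant2:(4,0)->N->(3,0)
  grid max=4 at (2,0)
Step 2: ant0:(2,0)->S->(3,0) | ant1:(1,2)->N->(0,2) | ant2:(3,0)->N->(2,0)
  grid max=5 at (2,0)
Step 3: ant0:(3,0)->N->(2,0) | ant1:(0,2)->E->(0,3) | ant2:(2,0)->S->(3,0)
  grid max=6 at (2,0)
Step 4: ant0:(2,0)->S->(3,0) | ant1:(0,3)->E->(0,4) | ant2:(3,0)->N->(2,0)
  grid max=7 at (2,0)
Step 5: ant0:(3,0)->N->(2,0) | ant1:(0,4)->S->(1,4) | ant2:(2,0)->S->(3,0)
  grid max=8 at (2,0)
Step 6: ant0:(2,0)->S->(3,0) | ant1:(1,4)->N->(0,4) | ant2:(3,0)->N->(2,0)
  grid max=9 at (2,0)
Final grid:
  0 0 0 0 1
  0 0 0 0 0
  9 0 0 0 0
  6 0 0 0 0
  0 0 0 0 0
Max pheromone 9 at (2,0)

Answer: (2,0)=9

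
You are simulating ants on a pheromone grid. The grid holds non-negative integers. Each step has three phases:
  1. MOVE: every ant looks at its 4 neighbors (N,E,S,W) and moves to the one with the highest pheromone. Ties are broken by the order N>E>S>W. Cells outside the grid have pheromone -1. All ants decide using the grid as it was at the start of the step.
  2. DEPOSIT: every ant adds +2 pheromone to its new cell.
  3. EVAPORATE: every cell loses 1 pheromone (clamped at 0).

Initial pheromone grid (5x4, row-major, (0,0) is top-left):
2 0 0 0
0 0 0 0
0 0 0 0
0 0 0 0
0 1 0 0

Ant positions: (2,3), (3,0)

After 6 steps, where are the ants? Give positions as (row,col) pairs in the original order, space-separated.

Step 1: ant0:(2,3)->N->(1,3) | ant1:(3,0)->N->(2,0)
  grid max=1 at (0,0)
Step 2: ant0:(1,3)->N->(0,3) | ant1:(2,0)->N->(1,0)
  grid max=1 at (0,3)
Step 3: ant0:(0,3)->S->(1,3) | ant1:(1,0)->N->(0,0)
  grid max=1 at (0,0)
Step 4: ant0:(1,3)->N->(0,3) | ant1:(0,0)->E->(0,1)
  grid max=1 at (0,1)
Step 5: ant0:(0,3)->S->(1,3) | ant1:(0,1)->E->(0,2)
  grid max=1 at (0,2)
Step 6: ant0:(1,3)->N->(0,3) | ant1:(0,2)->E->(0,3)
  grid max=3 at (0,3)

(0,3) (0,3)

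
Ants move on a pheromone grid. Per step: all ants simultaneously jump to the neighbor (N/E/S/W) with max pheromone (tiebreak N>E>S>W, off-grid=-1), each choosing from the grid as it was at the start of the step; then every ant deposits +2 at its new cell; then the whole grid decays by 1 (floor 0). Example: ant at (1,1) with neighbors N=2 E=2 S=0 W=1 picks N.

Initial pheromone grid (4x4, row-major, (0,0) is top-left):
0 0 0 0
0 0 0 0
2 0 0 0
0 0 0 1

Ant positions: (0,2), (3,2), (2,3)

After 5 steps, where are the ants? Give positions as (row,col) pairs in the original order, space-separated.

Step 1: ant0:(0,2)->E->(0,3) | ant1:(3,2)->E->(3,3) | ant2:(2,3)->S->(3,3)
  grid max=4 at (3,3)
Step 2: ant0:(0,3)->S->(1,3) | ant1:(3,3)->N->(2,3) | ant2:(3,3)->N->(2,3)
  grid max=3 at (2,3)
Step 3: ant0:(1,3)->S->(2,3) | ant1:(2,3)->S->(3,3) | ant2:(2,3)->S->(3,3)
  grid max=6 at (3,3)
Step 4: ant0:(2,3)->S->(3,3) | ant1:(3,3)->N->(2,3) | ant2:(3,3)->N->(2,3)
  grid max=7 at (2,3)
Step 5: ant0:(3,3)->N->(2,3) | ant1:(2,3)->S->(3,3) | ant2:(2,3)->S->(3,3)
  grid max=10 at (3,3)

(2,3) (3,3) (3,3)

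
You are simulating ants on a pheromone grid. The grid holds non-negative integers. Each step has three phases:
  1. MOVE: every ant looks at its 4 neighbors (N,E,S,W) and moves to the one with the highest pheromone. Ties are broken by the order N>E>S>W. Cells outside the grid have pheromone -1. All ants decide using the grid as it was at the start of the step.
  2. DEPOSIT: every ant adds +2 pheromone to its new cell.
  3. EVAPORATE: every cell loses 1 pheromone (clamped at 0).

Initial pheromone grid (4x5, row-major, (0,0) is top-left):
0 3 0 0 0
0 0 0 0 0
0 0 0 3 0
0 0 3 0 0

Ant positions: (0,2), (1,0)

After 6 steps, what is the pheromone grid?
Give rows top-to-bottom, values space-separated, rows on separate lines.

After step 1: ants at (0,1),(0,0)
  1 4 0 0 0
  0 0 0 0 0
  0 0 0 2 0
  0 0 2 0 0
After step 2: ants at (0,0),(0,1)
  2 5 0 0 0
  0 0 0 0 0
  0 0 0 1 0
  0 0 1 0 0
After step 3: ants at (0,1),(0,0)
  3 6 0 0 0
  0 0 0 0 0
  0 0 0 0 0
  0 0 0 0 0
After step 4: ants at (0,0),(0,1)
  4 7 0 0 0
  0 0 0 0 0
  0 0 0 0 0
  0 0 0 0 0
After step 5: ants at (0,1),(0,0)
  5 8 0 0 0
  0 0 0 0 0
  0 0 0 0 0
  0 0 0 0 0
After step 6: ants at (0,0),(0,1)
  6 9 0 0 0
  0 0 0 0 0
  0 0 0 0 0
  0 0 0 0 0

6 9 0 0 0
0 0 0 0 0
0 0 0 0 0
0 0 0 0 0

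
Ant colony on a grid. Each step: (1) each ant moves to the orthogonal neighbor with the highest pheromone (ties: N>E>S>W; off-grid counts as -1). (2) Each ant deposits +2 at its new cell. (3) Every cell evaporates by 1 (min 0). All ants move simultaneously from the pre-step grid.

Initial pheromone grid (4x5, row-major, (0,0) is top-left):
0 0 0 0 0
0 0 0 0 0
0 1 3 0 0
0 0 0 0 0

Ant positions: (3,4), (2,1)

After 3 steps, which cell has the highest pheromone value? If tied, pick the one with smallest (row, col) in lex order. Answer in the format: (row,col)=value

Step 1: ant0:(3,4)->N->(2,4) | ant1:(2,1)->E->(2,2)
  grid max=4 at (2,2)
Step 2: ant0:(2,4)->N->(1,4) | ant1:(2,2)->N->(1,2)
  grid max=3 at (2,2)
Step 3: ant0:(1,4)->N->(0,4) | ant1:(1,2)->S->(2,2)
  grid max=4 at (2,2)
Final grid:
  0 0 0 0 1
  0 0 0 0 0
  0 0 4 0 0
  0 0 0 0 0
Max pheromone 4 at (2,2)

Answer: (2,2)=4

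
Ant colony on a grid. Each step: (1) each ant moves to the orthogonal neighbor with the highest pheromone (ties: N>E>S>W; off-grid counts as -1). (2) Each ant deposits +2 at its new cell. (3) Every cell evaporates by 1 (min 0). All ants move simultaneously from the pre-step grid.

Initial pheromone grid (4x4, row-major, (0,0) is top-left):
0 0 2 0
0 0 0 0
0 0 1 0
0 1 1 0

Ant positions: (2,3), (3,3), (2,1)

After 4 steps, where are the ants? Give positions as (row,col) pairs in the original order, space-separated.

Step 1: ant0:(2,3)->W->(2,2) | ant1:(3,3)->W->(3,2) | ant2:(2,1)->E->(2,2)
  grid max=4 at (2,2)
Step 2: ant0:(2,2)->S->(3,2) | ant1:(3,2)->N->(2,2) | ant2:(2,2)->S->(3,2)
  grid max=5 at (2,2)
Step 3: ant0:(3,2)->N->(2,2) | ant1:(2,2)->S->(3,2) | ant2:(3,2)->N->(2,2)
  grid max=8 at (2,2)
Step 4: ant0:(2,2)->S->(3,2) | ant1:(3,2)->N->(2,2) | ant2:(2,2)->S->(3,2)
  grid max=9 at (2,2)

(3,2) (2,2) (3,2)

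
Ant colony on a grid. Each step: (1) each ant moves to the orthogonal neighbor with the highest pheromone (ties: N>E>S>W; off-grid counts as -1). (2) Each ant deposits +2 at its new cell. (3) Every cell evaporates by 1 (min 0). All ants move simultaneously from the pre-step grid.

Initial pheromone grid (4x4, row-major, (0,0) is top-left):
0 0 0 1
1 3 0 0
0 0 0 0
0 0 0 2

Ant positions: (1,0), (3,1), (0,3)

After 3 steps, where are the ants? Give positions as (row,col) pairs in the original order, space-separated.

Step 1: ant0:(1,0)->E->(1,1) | ant1:(3,1)->N->(2,1) | ant2:(0,3)->S->(1,3)
  grid max=4 at (1,1)
Step 2: ant0:(1,1)->S->(2,1) | ant1:(2,1)->N->(1,1) | ant2:(1,3)->N->(0,3)
  grid max=5 at (1,1)
Step 3: ant0:(2,1)->N->(1,1) | ant1:(1,1)->S->(2,1) | ant2:(0,3)->S->(1,3)
  grid max=6 at (1,1)

(1,1) (2,1) (1,3)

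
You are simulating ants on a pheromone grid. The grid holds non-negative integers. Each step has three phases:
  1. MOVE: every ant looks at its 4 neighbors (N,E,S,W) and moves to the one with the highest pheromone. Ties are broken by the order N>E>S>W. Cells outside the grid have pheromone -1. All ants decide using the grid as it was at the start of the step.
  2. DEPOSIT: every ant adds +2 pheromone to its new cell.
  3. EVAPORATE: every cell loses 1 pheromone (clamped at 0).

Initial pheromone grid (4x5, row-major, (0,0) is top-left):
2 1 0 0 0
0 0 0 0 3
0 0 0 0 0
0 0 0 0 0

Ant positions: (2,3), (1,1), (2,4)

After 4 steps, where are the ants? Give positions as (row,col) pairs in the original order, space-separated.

Step 1: ant0:(2,3)->N->(1,3) | ant1:(1,1)->N->(0,1) | ant2:(2,4)->N->(1,4)
  grid max=4 at (1,4)
Step 2: ant0:(1,3)->E->(1,4) | ant1:(0,1)->W->(0,0) | ant2:(1,4)->W->(1,3)
  grid max=5 at (1,4)
Step 3: ant0:(1,4)->W->(1,3) | ant1:(0,0)->E->(0,1) | ant2:(1,3)->E->(1,4)
  grid max=6 at (1,4)
Step 4: ant0:(1,3)->E->(1,4) | ant1:(0,1)->W->(0,0) | ant2:(1,4)->W->(1,3)
  grid max=7 at (1,4)

(1,4) (0,0) (1,3)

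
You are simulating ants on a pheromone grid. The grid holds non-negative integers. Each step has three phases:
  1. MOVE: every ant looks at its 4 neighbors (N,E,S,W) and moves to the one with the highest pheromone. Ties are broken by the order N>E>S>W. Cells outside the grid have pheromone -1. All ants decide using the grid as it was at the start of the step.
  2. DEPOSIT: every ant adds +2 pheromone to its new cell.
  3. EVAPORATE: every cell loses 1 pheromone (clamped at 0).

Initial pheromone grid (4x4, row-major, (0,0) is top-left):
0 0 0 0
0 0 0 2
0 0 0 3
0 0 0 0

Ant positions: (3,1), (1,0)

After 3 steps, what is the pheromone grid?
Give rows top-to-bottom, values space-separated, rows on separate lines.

After step 1: ants at (2,1),(0,0)
  1 0 0 0
  0 0 0 1
  0 1 0 2
  0 0 0 0
After step 2: ants at (1,1),(0,1)
  0 1 0 0
  0 1 0 0
  0 0 0 1
  0 0 0 0
After step 3: ants at (0,1),(1,1)
  0 2 0 0
  0 2 0 0
  0 0 0 0
  0 0 0 0

0 2 0 0
0 2 0 0
0 0 0 0
0 0 0 0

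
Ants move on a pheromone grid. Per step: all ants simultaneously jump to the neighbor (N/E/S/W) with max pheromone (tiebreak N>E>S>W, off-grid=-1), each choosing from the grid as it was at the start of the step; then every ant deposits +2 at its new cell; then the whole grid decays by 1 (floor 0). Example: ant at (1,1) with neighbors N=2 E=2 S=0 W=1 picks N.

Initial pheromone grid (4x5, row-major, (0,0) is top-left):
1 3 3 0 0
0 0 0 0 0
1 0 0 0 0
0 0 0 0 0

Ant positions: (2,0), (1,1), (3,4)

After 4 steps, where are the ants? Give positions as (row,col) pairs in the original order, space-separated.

Step 1: ant0:(2,0)->N->(1,0) | ant1:(1,1)->N->(0,1) | ant2:(3,4)->N->(2,4)
  grid max=4 at (0,1)
Step 2: ant0:(1,0)->N->(0,0) | ant1:(0,1)->E->(0,2) | ant2:(2,4)->N->(1,4)
  grid max=3 at (0,1)
Step 3: ant0:(0,0)->E->(0,1) | ant1:(0,2)->W->(0,1) | ant2:(1,4)->N->(0,4)
  grid max=6 at (0,1)
Step 4: ant0:(0,1)->E->(0,2) | ant1:(0,1)->E->(0,2) | ant2:(0,4)->S->(1,4)
  grid max=5 at (0,1)

(0,2) (0,2) (1,4)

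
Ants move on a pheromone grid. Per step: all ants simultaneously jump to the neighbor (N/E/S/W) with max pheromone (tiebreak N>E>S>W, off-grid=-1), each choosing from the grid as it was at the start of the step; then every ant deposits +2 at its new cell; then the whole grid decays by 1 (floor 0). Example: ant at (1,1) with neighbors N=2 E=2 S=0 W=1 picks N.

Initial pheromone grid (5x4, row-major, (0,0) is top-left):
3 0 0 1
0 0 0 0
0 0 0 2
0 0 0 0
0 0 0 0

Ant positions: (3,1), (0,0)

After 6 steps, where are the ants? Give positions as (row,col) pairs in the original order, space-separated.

Step 1: ant0:(3,1)->N->(2,1) | ant1:(0,0)->E->(0,1)
  grid max=2 at (0,0)
Step 2: ant0:(2,1)->N->(1,1) | ant1:(0,1)->W->(0,0)
  grid max=3 at (0,0)
Step 3: ant0:(1,1)->N->(0,1) | ant1:(0,0)->E->(0,1)
  grid max=3 at (0,1)
Step 4: ant0:(0,1)->W->(0,0) | ant1:(0,1)->W->(0,0)
  grid max=5 at (0,0)
Step 5: ant0:(0,0)->E->(0,1) | ant1:(0,0)->E->(0,1)
  grid max=5 at (0,1)
Step 6: ant0:(0,1)->W->(0,0) | ant1:(0,1)->W->(0,0)
  grid max=7 at (0,0)

(0,0) (0,0)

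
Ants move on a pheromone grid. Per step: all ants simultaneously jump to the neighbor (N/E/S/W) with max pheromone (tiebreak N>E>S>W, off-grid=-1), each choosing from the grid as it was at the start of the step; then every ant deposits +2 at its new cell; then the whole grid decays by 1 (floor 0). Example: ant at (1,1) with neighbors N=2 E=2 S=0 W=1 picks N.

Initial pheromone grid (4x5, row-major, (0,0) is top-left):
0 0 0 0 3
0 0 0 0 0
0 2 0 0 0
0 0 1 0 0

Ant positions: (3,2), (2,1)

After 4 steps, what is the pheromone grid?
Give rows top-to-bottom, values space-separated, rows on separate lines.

After step 1: ants at (2,2),(1,1)
  0 0 0 0 2
  0 1 0 0 0
  0 1 1 0 0
  0 0 0 0 0
After step 2: ants at (2,1),(2,1)
  0 0 0 0 1
  0 0 0 0 0
  0 4 0 0 0
  0 0 0 0 0
After step 3: ants at (1,1),(1,1)
  0 0 0 0 0
  0 3 0 0 0
  0 3 0 0 0
  0 0 0 0 0
After step 4: ants at (2,1),(2,1)
  0 0 0 0 0
  0 2 0 0 0
  0 6 0 0 0
  0 0 0 0 0

0 0 0 0 0
0 2 0 0 0
0 6 0 0 0
0 0 0 0 0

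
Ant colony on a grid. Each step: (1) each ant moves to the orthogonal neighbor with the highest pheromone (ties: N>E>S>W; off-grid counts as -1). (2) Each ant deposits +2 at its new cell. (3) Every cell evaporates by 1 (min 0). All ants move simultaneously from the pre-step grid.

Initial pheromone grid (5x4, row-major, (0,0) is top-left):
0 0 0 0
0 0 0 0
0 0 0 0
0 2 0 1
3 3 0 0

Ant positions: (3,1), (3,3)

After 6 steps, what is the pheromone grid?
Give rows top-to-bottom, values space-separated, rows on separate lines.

After step 1: ants at (4,1),(2,3)
  0 0 0 0
  0 0 0 0
  0 0 0 1
  0 1 0 0
  2 4 0 0
After step 2: ants at (4,0),(1,3)
  0 0 0 0
  0 0 0 1
  0 0 0 0
  0 0 0 0
  3 3 0 0
After step 3: ants at (4,1),(0,3)
  0 0 0 1
  0 0 0 0
  0 0 0 0
  0 0 0 0
  2 4 0 0
After step 4: ants at (4,0),(1,3)
  0 0 0 0
  0 0 0 1
  0 0 0 0
  0 0 0 0
  3 3 0 0
After step 5: ants at (4,1),(0,3)
  0 0 0 1
  0 0 0 0
  0 0 0 0
  0 0 0 0
  2 4 0 0
After step 6: ants at (4,0),(1,3)
  0 0 0 0
  0 0 0 1
  0 0 0 0
  0 0 0 0
  3 3 0 0

0 0 0 0
0 0 0 1
0 0 0 0
0 0 0 0
3 3 0 0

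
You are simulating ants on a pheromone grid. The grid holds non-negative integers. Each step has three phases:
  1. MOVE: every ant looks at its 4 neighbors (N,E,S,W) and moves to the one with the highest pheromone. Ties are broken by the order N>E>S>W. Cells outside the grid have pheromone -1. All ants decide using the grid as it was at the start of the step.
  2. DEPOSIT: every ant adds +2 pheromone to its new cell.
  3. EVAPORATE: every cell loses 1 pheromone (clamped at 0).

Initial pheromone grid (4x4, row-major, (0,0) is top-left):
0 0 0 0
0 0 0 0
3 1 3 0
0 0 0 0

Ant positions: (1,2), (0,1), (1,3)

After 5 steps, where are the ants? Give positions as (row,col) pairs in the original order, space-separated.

Step 1: ant0:(1,2)->S->(2,2) | ant1:(0,1)->E->(0,2) | ant2:(1,3)->N->(0,3)
  grid max=4 at (2,2)
Step 2: ant0:(2,2)->N->(1,2) | ant1:(0,2)->E->(0,3) | ant2:(0,3)->W->(0,2)
  grid max=3 at (2,2)
Step 3: ant0:(1,2)->S->(2,2) | ant1:(0,3)->W->(0,2) | ant2:(0,2)->E->(0,3)
  grid max=4 at (2,2)
Step 4: ant0:(2,2)->N->(1,2) | ant1:(0,2)->E->(0,3) | ant2:(0,3)->W->(0,2)
  grid max=4 at (0,2)
Step 5: ant0:(1,2)->N->(0,2) | ant1:(0,3)->W->(0,2) | ant2:(0,2)->E->(0,3)
  grid max=7 at (0,2)

(0,2) (0,2) (0,3)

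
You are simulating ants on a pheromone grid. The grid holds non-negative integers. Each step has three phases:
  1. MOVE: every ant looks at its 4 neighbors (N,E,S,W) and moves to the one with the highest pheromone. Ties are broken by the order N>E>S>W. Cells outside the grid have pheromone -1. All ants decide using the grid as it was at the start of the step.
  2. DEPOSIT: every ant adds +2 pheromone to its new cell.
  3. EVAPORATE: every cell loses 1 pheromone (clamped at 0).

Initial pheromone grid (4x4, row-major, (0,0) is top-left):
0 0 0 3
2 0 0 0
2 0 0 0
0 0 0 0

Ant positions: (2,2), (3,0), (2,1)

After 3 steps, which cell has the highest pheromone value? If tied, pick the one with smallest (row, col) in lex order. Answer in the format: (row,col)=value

Step 1: ant0:(2,2)->N->(1,2) | ant1:(3,0)->N->(2,0) | ant2:(2,1)->W->(2,0)
  grid max=5 at (2,0)
Step 2: ant0:(1,2)->N->(0,2) | ant1:(2,0)->N->(1,0) | ant2:(2,0)->N->(1,0)
  grid max=4 at (1,0)
Step 3: ant0:(0,2)->E->(0,3) | ant1:(1,0)->S->(2,0) | ant2:(1,0)->S->(2,0)
  grid max=7 at (2,0)
Final grid:
  0 0 0 2
  3 0 0 0
  7 0 0 0
  0 0 0 0
Max pheromone 7 at (2,0)

Answer: (2,0)=7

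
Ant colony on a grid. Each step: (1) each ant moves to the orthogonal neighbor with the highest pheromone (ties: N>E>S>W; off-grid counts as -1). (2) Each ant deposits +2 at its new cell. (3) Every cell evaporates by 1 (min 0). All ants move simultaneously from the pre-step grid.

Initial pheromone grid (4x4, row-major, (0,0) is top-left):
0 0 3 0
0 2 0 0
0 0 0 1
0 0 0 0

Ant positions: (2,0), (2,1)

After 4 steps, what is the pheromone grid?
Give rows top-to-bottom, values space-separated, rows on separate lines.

After step 1: ants at (1,0),(1,1)
  0 0 2 0
  1 3 0 0
  0 0 0 0
  0 0 0 0
After step 2: ants at (1,1),(1,0)
  0 0 1 0
  2 4 0 0
  0 0 0 0
  0 0 0 0
After step 3: ants at (1,0),(1,1)
  0 0 0 0
  3 5 0 0
  0 0 0 0
  0 0 0 0
After step 4: ants at (1,1),(1,0)
  0 0 0 0
  4 6 0 0
  0 0 0 0
  0 0 0 0

0 0 0 0
4 6 0 0
0 0 0 0
0 0 0 0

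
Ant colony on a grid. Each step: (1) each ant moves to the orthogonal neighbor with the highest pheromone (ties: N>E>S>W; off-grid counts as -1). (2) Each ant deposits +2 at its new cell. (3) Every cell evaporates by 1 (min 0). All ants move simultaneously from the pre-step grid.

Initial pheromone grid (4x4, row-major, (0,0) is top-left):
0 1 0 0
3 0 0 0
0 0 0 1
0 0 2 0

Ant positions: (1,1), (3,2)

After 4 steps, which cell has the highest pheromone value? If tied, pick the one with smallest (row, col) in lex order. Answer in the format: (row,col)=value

Step 1: ant0:(1,1)->W->(1,0) | ant1:(3,2)->N->(2,2)
  grid max=4 at (1,0)
Step 2: ant0:(1,0)->N->(0,0) | ant1:(2,2)->S->(3,2)
  grid max=3 at (1,0)
Step 3: ant0:(0,0)->S->(1,0) | ant1:(3,2)->N->(2,2)
  grid max=4 at (1,0)
Step 4: ant0:(1,0)->N->(0,0) | ant1:(2,2)->S->(3,2)
  grid max=3 at (1,0)
Final grid:
  1 0 0 0
  3 0 0 0
  0 0 0 0
  0 0 2 0
Max pheromone 3 at (1,0)

Answer: (1,0)=3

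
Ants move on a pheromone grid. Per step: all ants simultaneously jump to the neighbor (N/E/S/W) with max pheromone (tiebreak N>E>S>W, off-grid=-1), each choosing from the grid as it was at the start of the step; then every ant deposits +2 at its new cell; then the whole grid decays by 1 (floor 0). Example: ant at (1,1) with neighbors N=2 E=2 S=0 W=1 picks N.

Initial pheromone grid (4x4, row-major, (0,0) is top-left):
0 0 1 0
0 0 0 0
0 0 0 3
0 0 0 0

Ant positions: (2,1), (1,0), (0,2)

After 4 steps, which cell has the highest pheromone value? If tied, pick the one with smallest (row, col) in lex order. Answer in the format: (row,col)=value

Answer: (0,1)=5

Derivation:
Step 1: ant0:(2,1)->N->(1,1) | ant1:(1,0)->N->(0,0) | ant2:(0,2)->E->(0,3)
  grid max=2 at (2,3)
Step 2: ant0:(1,1)->N->(0,1) | ant1:(0,0)->E->(0,1) | ant2:(0,3)->S->(1,3)
  grid max=3 at (0,1)
Step 3: ant0:(0,1)->E->(0,2) | ant1:(0,1)->E->(0,2) | ant2:(1,3)->S->(2,3)
  grid max=3 at (0,2)
Step 4: ant0:(0,2)->W->(0,1) | ant1:(0,2)->W->(0,1) | ant2:(2,3)->N->(1,3)
  grid max=5 at (0,1)
Final grid:
  0 5 2 0
  0 0 0 1
  0 0 0 1
  0 0 0 0
Max pheromone 5 at (0,1)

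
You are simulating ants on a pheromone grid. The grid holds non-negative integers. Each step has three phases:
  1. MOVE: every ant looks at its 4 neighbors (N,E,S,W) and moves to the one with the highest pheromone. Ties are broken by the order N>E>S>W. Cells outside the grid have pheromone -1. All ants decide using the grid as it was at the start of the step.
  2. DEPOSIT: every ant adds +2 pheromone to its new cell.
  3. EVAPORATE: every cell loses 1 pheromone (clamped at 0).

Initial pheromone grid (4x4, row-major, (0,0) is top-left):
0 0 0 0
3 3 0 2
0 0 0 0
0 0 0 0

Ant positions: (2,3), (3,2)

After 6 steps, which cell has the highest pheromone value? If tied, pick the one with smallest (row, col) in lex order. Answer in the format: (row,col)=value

Answer: (1,3)=6

Derivation:
Step 1: ant0:(2,3)->N->(1,3) | ant1:(3,2)->N->(2,2)
  grid max=3 at (1,3)
Step 2: ant0:(1,3)->N->(0,3) | ant1:(2,2)->N->(1,2)
  grid max=2 at (1,3)
Step 3: ant0:(0,3)->S->(1,3) | ant1:(1,2)->E->(1,3)
  grid max=5 at (1,3)
Step 4: ant0:(1,3)->N->(0,3) | ant1:(1,3)->N->(0,3)
  grid max=4 at (1,3)
Step 5: ant0:(0,3)->S->(1,3) | ant1:(0,3)->S->(1,3)
  grid max=7 at (1,3)
Step 6: ant0:(1,3)->N->(0,3) | ant1:(1,3)->N->(0,3)
  grid max=6 at (1,3)
Final grid:
  0 0 0 5
  0 0 0 6
  0 0 0 0
  0 0 0 0
Max pheromone 6 at (1,3)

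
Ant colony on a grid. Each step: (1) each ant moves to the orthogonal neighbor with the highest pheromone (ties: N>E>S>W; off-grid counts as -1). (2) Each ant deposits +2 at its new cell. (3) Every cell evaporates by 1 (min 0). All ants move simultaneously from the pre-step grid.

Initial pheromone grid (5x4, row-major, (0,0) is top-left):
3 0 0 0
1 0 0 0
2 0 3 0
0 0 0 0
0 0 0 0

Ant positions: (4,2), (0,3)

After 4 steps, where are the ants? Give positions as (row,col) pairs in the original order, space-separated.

Step 1: ant0:(4,2)->N->(3,2) | ant1:(0,3)->S->(1,3)
  grid max=2 at (0,0)
Step 2: ant0:(3,2)->N->(2,2) | ant1:(1,3)->N->(0,3)
  grid max=3 at (2,2)
Step 3: ant0:(2,2)->N->(1,2) | ant1:(0,3)->S->(1,3)
  grid max=2 at (2,2)
Step 4: ant0:(1,2)->S->(2,2) | ant1:(1,3)->W->(1,2)
  grid max=3 at (2,2)

(2,2) (1,2)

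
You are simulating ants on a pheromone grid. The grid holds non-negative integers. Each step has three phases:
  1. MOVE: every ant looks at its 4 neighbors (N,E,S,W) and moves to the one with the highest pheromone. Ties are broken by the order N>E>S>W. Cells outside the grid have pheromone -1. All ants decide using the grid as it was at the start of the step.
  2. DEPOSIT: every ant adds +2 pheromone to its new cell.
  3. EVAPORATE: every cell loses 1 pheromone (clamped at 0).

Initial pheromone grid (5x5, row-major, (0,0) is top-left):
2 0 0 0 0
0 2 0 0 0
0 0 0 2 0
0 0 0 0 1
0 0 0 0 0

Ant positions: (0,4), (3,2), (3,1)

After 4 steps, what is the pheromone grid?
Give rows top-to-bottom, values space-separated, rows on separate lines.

After step 1: ants at (1,4),(2,2),(2,1)
  1 0 0 0 0
  0 1 0 0 1
  0 1 1 1 0
  0 0 0 0 0
  0 0 0 0 0
After step 2: ants at (0,4),(2,3),(1,1)
  0 0 0 0 1
  0 2 0 0 0
  0 0 0 2 0
  0 0 0 0 0
  0 0 0 0 0
After step 3: ants at (1,4),(1,3),(0,1)
  0 1 0 0 0
  0 1 0 1 1
  0 0 0 1 0
  0 0 0 0 0
  0 0 0 0 0
After step 4: ants at (1,3),(1,4),(1,1)
  0 0 0 0 0
  0 2 0 2 2
  0 0 0 0 0
  0 0 0 0 0
  0 0 0 0 0

0 0 0 0 0
0 2 0 2 2
0 0 0 0 0
0 0 0 0 0
0 0 0 0 0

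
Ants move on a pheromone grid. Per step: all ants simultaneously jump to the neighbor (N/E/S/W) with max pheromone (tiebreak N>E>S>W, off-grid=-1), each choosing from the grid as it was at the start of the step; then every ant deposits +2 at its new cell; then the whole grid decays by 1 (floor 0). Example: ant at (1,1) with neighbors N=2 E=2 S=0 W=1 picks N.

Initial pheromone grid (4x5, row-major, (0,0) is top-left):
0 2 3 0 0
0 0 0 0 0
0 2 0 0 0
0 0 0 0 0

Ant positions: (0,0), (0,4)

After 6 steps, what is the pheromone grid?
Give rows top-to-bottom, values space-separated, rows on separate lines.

After step 1: ants at (0,1),(1,4)
  0 3 2 0 0
  0 0 0 0 1
  0 1 0 0 0
  0 0 0 0 0
After step 2: ants at (0,2),(0,4)
  0 2 3 0 1
  0 0 0 0 0
  0 0 0 0 0
  0 0 0 0 0
After step 3: ants at (0,1),(1,4)
  0 3 2 0 0
  0 0 0 0 1
  0 0 0 0 0
  0 0 0 0 0
After step 4: ants at (0,2),(0,4)
  0 2 3 0 1
  0 0 0 0 0
  0 0 0 0 0
  0 0 0 0 0
After step 5: ants at (0,1),(1,4)
  0 3 2 0 0
  0 0 0 0 1
  0 0 0 0 0
  0 0 0 0 0
After step 6: ants at (0,2),(0,4)
  0 2 3 0 1
  0 0 0 0 0
  0 0 0 0 0
  0 0 0 0 0

0 2 3 0 1
0 0 0 0 0
0 0 0 0 0
0 0 0 0 0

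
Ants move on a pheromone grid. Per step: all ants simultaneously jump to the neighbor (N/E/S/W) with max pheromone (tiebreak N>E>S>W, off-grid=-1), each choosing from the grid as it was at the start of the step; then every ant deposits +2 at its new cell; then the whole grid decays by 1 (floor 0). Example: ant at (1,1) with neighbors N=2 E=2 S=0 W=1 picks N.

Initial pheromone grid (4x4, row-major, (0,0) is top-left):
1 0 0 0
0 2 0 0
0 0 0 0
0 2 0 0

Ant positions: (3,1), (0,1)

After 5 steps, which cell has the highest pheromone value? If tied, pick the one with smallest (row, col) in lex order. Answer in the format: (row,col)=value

Answer: (1,1)=7

Derivation:
Step 1: ant0:(3,1)->N->(2,1) | ant1:(0,1)->S->(1,1)
  grid max=3 at (1,1)
Step 2: ant0:(2,1)->N->(1,1) | ant1:(1,1)->S->(2,1)
  grid max=4 at (1,1)
Step 3: ant0:(1,1)->S->(2,1) | ant1:(2,1)->N->(1,1)
  grid max=5 at (1,1)
Step 4: ant0:(2,1)->N->(1,1) | ant1:(1,1)->S->(2,1)
  grid max=6 at (1,1)
Step 5: ant0:(1,1)->S->(2,1) | ant1:(2,1)->N->(1,1)
  grid max=7 at (1,1)
Final grid:
  0 0 0 0
  0 7 0 0
  0 5 0 0
  0 0 0 0
Max pheromone 7 at (1,1)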